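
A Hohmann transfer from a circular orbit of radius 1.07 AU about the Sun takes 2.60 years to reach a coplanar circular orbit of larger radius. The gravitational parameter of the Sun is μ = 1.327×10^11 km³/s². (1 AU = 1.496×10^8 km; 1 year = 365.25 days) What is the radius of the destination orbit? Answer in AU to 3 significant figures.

r₂ = 4.93 AU

In km: r₁ = 1.07 × 1.496×10^8 = 1.60072×10^8 km.
Transfer time t = 2.60 years × 365.25 × 86400 s = 8.204976×10^7 s, and t = π√(a_t³/μ).
So a_t = (μ t²/π²)^(1/3) = (1.327×10^11 × (8.204976×10^7)² / π²)^(1/3) = 4.4900×10^8 km.
Since a_t = (r₁ + r₂)/2, r₂ = 2a_t − r₁ = 2×4.4900×10^8 − 1.60072×10^8 = 7.37928×10^8 km.
In AU: r₂ = 7.37928×10^8 / 1.496×10^8 = 4.93 AU.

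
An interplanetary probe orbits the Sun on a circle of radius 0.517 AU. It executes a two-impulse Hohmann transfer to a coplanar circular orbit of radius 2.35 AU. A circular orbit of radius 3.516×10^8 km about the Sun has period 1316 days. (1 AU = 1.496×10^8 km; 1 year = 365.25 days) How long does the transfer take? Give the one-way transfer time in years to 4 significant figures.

From Kepler's third law T² = 4π²r³/μ at r = 3.516×10^8 km, T = 1316 days = 1316 × 86400 s = 1.137024×10^8 s: μ = 4π²r³/T² = 1.32729×10^11 km³/s².
In km: r₁ = 0.517 × 1.496×10^8 = 7.73432×10^7 km; r₂ = 2.35 × 1.496×10^8 = 3.5156×10^8 km.
Transfer-ellipse semi-major axis a_t = (r₁ + r₂)/2 = (7.73432×10^7 + 3.5156×10^8)/2 = 2.144516×10^8 km.
Transfer time t = π√(a_t³/μ) = π√((2.144516×10^8)³ / 1.32729×10^11) = 2.708×10^7 s.
Converting: 2.708×10^7 s ÷ 3.15576×10^7 s/year (365.25 × 86400) = 0.8581 years.

t = 0.8581 years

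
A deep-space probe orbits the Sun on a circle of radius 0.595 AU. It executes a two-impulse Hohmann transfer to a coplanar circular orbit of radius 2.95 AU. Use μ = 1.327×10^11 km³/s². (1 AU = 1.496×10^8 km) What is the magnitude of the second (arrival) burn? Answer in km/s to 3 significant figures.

In km: r₁ = 0.595 × 1.496×10^8 = 8.9012×10^7 km; r₂ = 2.95 × 1.496×10^8 = 4.4132×10^8 km.
The Hohmann ellipse has a_t = (r₁ + r₂)/2 = 2.65166×10^8 km.
On the circular orbit at r = 4.4132×10^8 km, v_c = √(μ/r) = 17.3404 km/s.
Vis-viva on the transfer ellipse at r = 4.4132×10^8 km gives v_t = √[μ(2/r − 1/a_t)] = 10.0467 km/s.
Δv₂ = |v_t − v_c| = |10.0467 − 17.3404| = 7.294 km/s.

Δv₂ = 7.29 km/s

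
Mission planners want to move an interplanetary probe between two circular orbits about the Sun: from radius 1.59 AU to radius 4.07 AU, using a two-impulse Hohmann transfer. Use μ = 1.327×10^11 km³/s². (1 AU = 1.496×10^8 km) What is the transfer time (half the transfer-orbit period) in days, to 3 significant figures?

In km: r₁ = 1.59 × 1.496×10^8 = 2.37864×10^8 km; r₂ = 4.07 × 1.496×10^8 = 6.08872×10^8 km.
The Hohmann ellipse has a_t = (r₁ + r₂)/2 = 4.23368×10^8 km.
By Kepler's third law the transfer-orbit period is T = 2π√(a_t³/μ), so t = T/2 = 7.513×10^7 s.
Converting: 7.513×10^7 s ÷ 86400 s/day = 870 days.

t = 870 days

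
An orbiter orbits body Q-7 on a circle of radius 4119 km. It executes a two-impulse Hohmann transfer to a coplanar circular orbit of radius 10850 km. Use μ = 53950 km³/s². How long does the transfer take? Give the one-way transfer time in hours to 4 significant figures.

t = 2.433 hours

Semi-major axis of the transfer orbit: a_t = (4119 + 10850)/2 = 7484.5 km.
By Kepler's third law the transfer-orbit period is T = 2π√(a_t³/μ), so t = T/2 = 8758 s.
Converting: 8758 s ÷ 3600 s/hour = 2.433 hours.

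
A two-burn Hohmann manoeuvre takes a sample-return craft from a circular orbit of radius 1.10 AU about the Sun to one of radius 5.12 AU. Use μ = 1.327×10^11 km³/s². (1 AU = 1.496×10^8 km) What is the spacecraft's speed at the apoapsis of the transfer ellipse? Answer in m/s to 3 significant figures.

v = 7830 m/s

In km: r₁ = 1.10 × 1.496×10^8 = 1.6456×10^8 km; r₂ = 5.12 × 1.496×10^8 = 7.65952×10^8 km.
Semi-major axis of the transfer orbit: a_t = (1.6456×10^8 + 7.65952×10^8)/2 = 4.65256×10^8 km.
At apoapsis, r = 7.65952×10^8 km.
Vis-viva: v = √[μ(2/r − 1/a_t)] = √[1.327×10^11 × (2/7.65952×10^8 − 1/4.65256×10^8)] = 7.828 km/s.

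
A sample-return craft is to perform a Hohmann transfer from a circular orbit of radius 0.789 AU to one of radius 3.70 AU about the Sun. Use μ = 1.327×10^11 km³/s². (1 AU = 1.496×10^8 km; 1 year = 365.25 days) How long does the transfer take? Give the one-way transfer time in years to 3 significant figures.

In km: r₁ = 0.789 × 1.496×10^8 = 1.180344×10^8 km; r₂ = 3.70 × 1.496×10^8 = 5.5352×10^8 km.
Transfer-ellipse semi-major axis a_t = (r₁ + r₂)/2 = (1.180344×10^8 + 5.5352×10^8)/2 = 3.357772×10^8 km.
Half the transfer-orbit period gives t = π√(a_t³/μ) = 5.306×10^7 s.
Converting: 5.306×10^7 s ÷ 3.15576×10^7 s/year (365.25 × 86400) = 1.68 years.

t = 1.68 years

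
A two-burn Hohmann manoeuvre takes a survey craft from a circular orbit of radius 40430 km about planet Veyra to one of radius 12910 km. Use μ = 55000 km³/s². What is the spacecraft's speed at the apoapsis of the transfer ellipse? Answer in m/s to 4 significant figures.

Semi-major axis of the transfer orbit: a_t = (40430 + 12910)/2 = 26670 km.
At apoapsis, r = 40430 km.
From the vis-viva equation, v = √[μ(2/r − 1/a_t)] = 0.8115 km/s.

v = 811.5 m/s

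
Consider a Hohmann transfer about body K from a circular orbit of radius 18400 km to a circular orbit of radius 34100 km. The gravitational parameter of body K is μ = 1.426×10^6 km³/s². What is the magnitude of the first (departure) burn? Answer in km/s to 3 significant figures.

The Hohmann ellipse has a_t = (r₁ + r₂)/2 = 26250 km.
Circular speed at r = 18400 km: v_c = √(μ/r) = 8.80341 km/s.
Transfer-orbit speed at the same r (vis-viva, a = a_t): v_t = √[μ(2/r − 1/a_t)] = 10.0338 km/s.
Δv₁ = |v_t − v_c| = |10.0338 − 8.80341| = 1.230 km/s.

Δv₁ = 1.23 km/s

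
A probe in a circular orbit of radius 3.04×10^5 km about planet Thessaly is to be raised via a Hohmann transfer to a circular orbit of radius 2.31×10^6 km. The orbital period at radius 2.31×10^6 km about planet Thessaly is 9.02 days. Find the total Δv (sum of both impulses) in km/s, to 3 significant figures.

Δv = 26.6 km/s

From Kepler's third law T² = 4π²r³/μ at r = 2.31×10^6 km, T = 9.02 days = 9.02 × 86400 s = 7.79328×10^5 s: μ = 4π²r³/T² = 8.01226×10^8 km³/s².
Semi-major axis of the transfer orbit: a_t = (3.040×10^5 + 2.310×10^6)/2 = 1.307×10^6 km.
Circular speed at r₁: v₁ = √(μ/r₁) = √(8.01226×10^8/3.040×10^5) = 51.34 km/s.
Transfer-orbit speed at r₁ (v² = μ(2/r − 1/a)): v_p = √[μ(2/r₁ − 1/a_t)] = 68.25 km/s.
First burn Δv₁ = |v_p − v₁| = 16.91 km/s.
At r₂, v₂ = √(μ/r₂) = 18.624 km/s.
Transfer-orbit speed at r₂: v_a = √[μ(2/r₂ − 1/a_t)] = 8.9819 km/s.
Second burn Δv₂ = |v₂ − v_a| = 9.642 km/s.
Δv = Δv₁ + Δv₂ = 16.91 + 9.642 = 26.55 km/s.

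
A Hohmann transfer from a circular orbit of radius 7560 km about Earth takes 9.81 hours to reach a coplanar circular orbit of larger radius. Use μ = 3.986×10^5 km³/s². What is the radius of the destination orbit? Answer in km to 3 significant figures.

Transfer time t = 9.81 hours = 35316 s, and t = π√(a_t³/μ).
So a_t = (μ t²/π²)^(1/3) = (3.986×10^5 × (35316)² / π²)^(1/3) = 36931 km.
Since a_t = (r₁ + r₂)/2, r₂ = 2a_t − r₁ = 2×36931 − 7560 = 66302 km.

r₂ = 66300 km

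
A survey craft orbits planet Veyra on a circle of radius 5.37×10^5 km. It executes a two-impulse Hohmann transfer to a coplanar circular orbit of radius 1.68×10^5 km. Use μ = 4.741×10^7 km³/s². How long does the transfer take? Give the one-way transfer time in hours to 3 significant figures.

t = 26.5 hours

Transfer-ellipse semi-major axis a_t = (r₁ + r₂)/2 = (5.370×10^5 + 1.680×10^5)/2 = 3.525×10^5 km.
By Kepler's third law the transfer-orbit period is T = 2π√(a_t³/μ), so t = T/2 = 95490 s.
Converting: 95490 s ÷ 3600 s/hour = 26.5 hours.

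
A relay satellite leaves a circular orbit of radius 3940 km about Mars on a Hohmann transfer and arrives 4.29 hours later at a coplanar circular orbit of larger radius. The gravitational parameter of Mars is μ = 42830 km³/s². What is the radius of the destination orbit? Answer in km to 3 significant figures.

Transfer time t = 4.29 hours = 15444 s, and t = π√(a_t³/μ).
So a_t = (μ t²/π²)^(1/3) = (42830 × (15444)² / π²)^(1/3) = 10116 km.
Since a_t = (r₁ + r₂)/2, r₂ = 2a_t − r₁ = 2×10116 − 3940 = 16292 km.

r₂ = 16300 km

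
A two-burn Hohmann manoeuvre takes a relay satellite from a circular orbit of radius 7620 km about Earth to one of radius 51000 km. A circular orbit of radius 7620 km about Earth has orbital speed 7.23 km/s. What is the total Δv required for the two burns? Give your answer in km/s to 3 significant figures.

From the circular-orbit relation v² = μ/r at r = 7620 km: μ = v²r = (7.23)² × 7620 = 3.98319×10^5 km³/s².
Semi-major axis of the transfer orbit: a_t = (7620 + 51000)/2 = 29310 km.
Circular speed at r₁: v₁ = √(μ/r₁) = √(3.98319×10^5/7620) = 7.230 km/s.
Transfer-orbit speed at r₁ (vis-viva equation): v_p = √[μ(2/r₁ − 1/a_t)] = 9.537 km/s.
First burn Δv₁ = |v_p − v₁| = 2.307 km/s.
Circular speed at r₂: v₂ = √(μ/r₂) = 2.795 km/s.
Transfer-orbit speed at r₂: v_a = √[μ(2/r₂ − 1/a_t)] = 1.425 km/s.
Second burn Δv₂ = |v₂ − v_a| = 1.370 km/s.
Δv = Δv₁ + Δv₂ = 2.307 + 1.370 = 3.677 km/s.

Δv = 3.68 km/s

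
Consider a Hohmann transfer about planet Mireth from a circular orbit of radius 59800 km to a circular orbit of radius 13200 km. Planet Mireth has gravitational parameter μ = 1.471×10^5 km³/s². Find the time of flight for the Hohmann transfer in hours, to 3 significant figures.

t = 15.9 hours

Transfer-ellipse semi-major axis a_t = (r₁ + r₂)/2 = (59800 + 13200)/2 = 36500 km.
Half the transfer-orbit period gives t = π√(a_t³/μ) = 57120 s.
Converting: 57120 s ÷ 3600 s/hour = 15.9 hours.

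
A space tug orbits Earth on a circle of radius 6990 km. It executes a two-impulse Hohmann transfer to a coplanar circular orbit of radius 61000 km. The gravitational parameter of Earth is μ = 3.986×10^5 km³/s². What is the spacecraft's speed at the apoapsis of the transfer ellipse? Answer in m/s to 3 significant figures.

Semi-major axis of the transfer orbit: a_t = (6990 + 61000)/2 = 33995 km.
The apoapsis of the transfer ellipse is at r = 61000 km.
From the vis-viva equation, v = √[μ(2/r − 1/a_t)] = 1.159 km/s.

v = 1160 m/s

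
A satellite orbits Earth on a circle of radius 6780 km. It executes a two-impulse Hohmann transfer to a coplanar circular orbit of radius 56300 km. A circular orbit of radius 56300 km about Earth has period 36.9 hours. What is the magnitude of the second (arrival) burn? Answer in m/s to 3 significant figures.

Δv₂ = 1430 m/s

From Kepler's third law T² = 4π²r³/μ at r = 56300 km, T = 36.9 hours = 36.9 × 3600 s = 1.3284×10^5 s: μ = 4π²r³/T² = 3.99234×10^5 km³/s².
Transfer-ellipse semi-major axis a_t = (r₁ + r₂)/2 = (6780 + 56300)/2 = 31540 km.
Circular speed at r = 56300 km: v_c = √(μ/r) = 2.663 km/s.
Vis-viva on the transfer ellipse at r = 56300 km gives v_t = √[μ(2/r − 1/a_t)] = 1.235 km/s.
Δv₂ = |v_t − v_c| = |1.235 − 2.663| = 1.428 km/s.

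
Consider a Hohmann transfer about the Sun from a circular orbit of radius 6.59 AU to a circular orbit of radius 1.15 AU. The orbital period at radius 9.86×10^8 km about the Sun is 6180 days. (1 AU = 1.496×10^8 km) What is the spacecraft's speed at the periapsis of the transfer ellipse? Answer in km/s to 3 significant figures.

From Kepler's third law T² = 4π²r³/μ at r = 9.86×10^8 km, T = 6180 days = 6180 × 86400 s = 5.33952×10^8 s: μ = 4π²r³/T² = 1.32735×10^11 km³/s².
In km: r₁ = 6.59 × 1.496×10^8 = 9.85864×10^8 km; r₂ = 1.15 × 1.496×10^8 = 1.7204×10^8 km.
Semi-major axis of the transfer orbit: a_t = (9.85864×10^8 + 1.7204×10^8)/2 = 5.78952×10^8 km.
At periapsis, r = 1.7204×10^8 km.
Vis-viva: v = √[μ(2/r − 1/a_t)] = √[1.32735×10^11 × (2/1.7204×10^8 − 1/5.78952×10^8)] = 36.25 km/s.

v = 36.2 km/s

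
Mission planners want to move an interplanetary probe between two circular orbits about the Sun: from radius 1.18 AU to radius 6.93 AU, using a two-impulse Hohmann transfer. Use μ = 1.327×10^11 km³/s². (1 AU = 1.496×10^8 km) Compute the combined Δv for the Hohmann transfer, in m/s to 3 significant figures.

In km: r₁ = 1.18 × 1.496×10^8 = 1.76528×10^8 km; r₂ = 6.93 × 1.496×10^8 = 1.036728×10^9 km.
Semi-major axis of the transfer orbit: a_t = (1.76528×10^8 + 1.036728×10^9)/2 = 6.06628×10^8 km.
At r₁ the circular-orbit speed is v₁ = √(μ/r₁) = 27.418 km/s.
On the transfer ellipse at r₁, vis-viva equation gives v_p = √[μ(2/r₁ − 1/a_t)] = 35.843 km/s.
First burn Δv₁ = |v_p − v₁| = 8.425 km/s.
At r₂, v₂ = √(μ/r₂) = 11.314 km/s.
Transfer-orbit speed at r₂: v_a = √[μ(2/r₂ − 1/a_t)] = 6.1031 km/s.
Second burn Δv₂ = |v₂ − v_a| = 5.211 km/s.
Total Δv = Δv₁ + Δv₂ = 13.64 km/s.

Δv = 13600 m/s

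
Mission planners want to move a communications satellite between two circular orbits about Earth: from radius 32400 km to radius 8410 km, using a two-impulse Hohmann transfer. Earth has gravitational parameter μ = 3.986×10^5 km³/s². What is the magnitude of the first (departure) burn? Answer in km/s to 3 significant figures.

Δv₁ = 1.26 km/s

The Hohmann ellipse has a_t = (r₁ + r₂)/2 = 20405 km.
On the circular orbit at r = 32400 km, v_c = √(μ/r) = 3.5075 km/s.
Vis-viva on the transfer ellipse at r = 32400 km gives v_t = √[μ(2/r − 1/a_t)] = 2.2518 km/s.
Δv₁ = |v_t − v_c| = |2.2518 − 3.5075| = 1.256 km/s.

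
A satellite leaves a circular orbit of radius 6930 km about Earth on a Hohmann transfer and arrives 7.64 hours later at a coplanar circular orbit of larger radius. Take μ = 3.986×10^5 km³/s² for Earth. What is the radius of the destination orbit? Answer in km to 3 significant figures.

Transfer time t = 7.64 hours = 27504 s, and t = π√(a_t³/μ).
So a_t = (μ t²/π²)^(1/3) = (3.986×10^5 × (27504)² / π²)^(1/3) = 31261 km.
Since a_t = (r₁ + r₂)/2, r₂ = 2a_t − r₁ = 2×31261 − 6930 = 55592 km.

r₂ = 55600 km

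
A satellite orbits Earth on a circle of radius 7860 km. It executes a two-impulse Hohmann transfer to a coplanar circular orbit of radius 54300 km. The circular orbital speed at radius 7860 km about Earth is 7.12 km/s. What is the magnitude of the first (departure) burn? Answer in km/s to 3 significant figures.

Δv₁ = 2.29 km/s

From the circular-orbit relation v² = μ/r at r = 7860 km: μ = v²r = (7.12)² × 7860 = 3.98458×10^5 km³/s².
Transfer-ellipse semi-major axis a_t = (r₁ + r₂)/2 = (7860 + 54300)/2 = 31080 km.
Circular speed at r = 7860 km: v_c = √(μ/r) = 7.120 km/s.
Transfer-orbit speed at the same r (vis-viva, a = a_t): v_t = √[μ(2/r − 1/a_t)] = 9.411 km/s.
Δv₁ = |v_t − v_c| = |9.411 − 7.120| = 2.291 km/s.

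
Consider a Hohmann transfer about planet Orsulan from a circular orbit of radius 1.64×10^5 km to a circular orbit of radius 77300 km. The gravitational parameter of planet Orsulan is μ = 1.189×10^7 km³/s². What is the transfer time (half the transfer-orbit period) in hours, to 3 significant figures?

Semi-major axis of the transfer orbit: a_t = (1.640×10^5 + 77300)/2 = 1.2065×10^5 km.
Half the transfer-orbit period gives t = π√(a_t³/μ) = 38180 s.
Converting: 38180 s ÷ 3600 s/hour = 10.6 hours.

t = 10.6 hours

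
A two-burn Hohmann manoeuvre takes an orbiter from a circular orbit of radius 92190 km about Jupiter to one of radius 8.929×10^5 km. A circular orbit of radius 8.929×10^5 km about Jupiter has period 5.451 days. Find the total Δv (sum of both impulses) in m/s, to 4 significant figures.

Δv = 19600 m/s

From Kepler's third law T² = 4π²r³/μ at r = 8.929×10^5 km, T = 5.451 days = 5.451 × 86400 s = 4.709664×10^5 s: μ = 4π²r³/T² = 1.26703×10^8 km³/s².
Semi-major axis of the transfer orbit: a_t = (92190 + 8.929×10^5)/2 = 4.92545×10^5 km.
Circular speed at r₁: v₁ = √(μ/r₁) = √(1.26703×10^8/92190) = 37.07 km/s.
Transfer-orbit speed at r₁ (vis-viva): v_p = √[μ(2/r₁ − 1/a_t)] = 49.91 km/s.
First burn Δv₁ = |v_p − v₁| = 12.84 km/s.
At r₂, v₂ = √(μ/r₂) = 11.9122 km/s.
Transfer-orbit speed at r₂: v_a = √[μ(2/r₂ − 1/a_t)] = 5.15361 km/s.
Second burn Δv₂ = |v₂ − v_a| = 6.759 km/s.
Total Δv = Δv₁ + Δv₂ = 19.60 km/s.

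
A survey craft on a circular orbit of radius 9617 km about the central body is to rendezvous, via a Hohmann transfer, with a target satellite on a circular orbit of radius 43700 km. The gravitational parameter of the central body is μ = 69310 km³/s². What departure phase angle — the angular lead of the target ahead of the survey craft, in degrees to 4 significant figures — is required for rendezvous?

Transfer-ellipse semi-major axis a_t = (r₁ + r₂)/2 = (9617 + 43700)/2 = 26658.5 km.
Transfer time t = π√(a_t³/μ) = 51940 s.
Target angular speed ω₂ = √(μ/r₂³) = 2.8819×10^-5 rad/s.
Angle swept by the target during transfer: ω₂·t = 1.49686 rad = 85.76°.
The survey craft traverses 180° on the transfer ellipse, so the target must lead by 180° − 85.76° = 94.24°.

φ = 94.24°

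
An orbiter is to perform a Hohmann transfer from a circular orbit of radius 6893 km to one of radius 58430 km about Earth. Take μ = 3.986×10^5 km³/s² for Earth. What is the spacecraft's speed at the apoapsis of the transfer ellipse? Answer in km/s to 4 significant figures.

Transfer-ellipse semi-major axis a_t = (r₁ + r₂)/2 = (6893 + 58430)/2 = 32661.5 km.
The apoapsis of the transfer ellipse is at r = 58430 km.
From the vis-viva equation, v = √[μ(2/r − 1/a_t)] = 1.200 km/s.

v = 1.200 km/s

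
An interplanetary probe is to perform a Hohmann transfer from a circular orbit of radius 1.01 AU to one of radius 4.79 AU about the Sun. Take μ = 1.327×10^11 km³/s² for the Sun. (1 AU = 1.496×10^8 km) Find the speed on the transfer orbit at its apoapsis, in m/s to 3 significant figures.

v = 8030 m/s

In km: r₁ = 1.01 × 1.496×10^8 = 1.51096×10^8 km; r₂ = 4.79 × 1.496×10^8 = 7.16584×10^8 km.
Semi-major axis of the transfer orbit: a_t = (1.51096×10^8 + 7.16584×10^8)/2 = 4.3384×10^8 km.
The apoapsis of the transfer ellipse is at r = 7.16584×10^8 km.
Applying v² = μ(2/r − 1/a_t): v = 8.031 km/s.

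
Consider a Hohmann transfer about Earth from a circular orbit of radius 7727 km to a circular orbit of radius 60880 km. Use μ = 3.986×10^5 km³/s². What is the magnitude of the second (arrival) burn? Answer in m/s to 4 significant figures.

Transfer-ellipse semi-major axis a_t = (r₁ + r₂)/2 = (7727 + 60880)/2 = 34303.5 km.
On the circular orbit at r = 60880 km, v_c = √(μ/r) = 2.5588 km/s.
Vis-viva on the transfer ellipse at r = 60880 km gives v_t = √[μ(2/r − 1/a_t)] = 1.2144 km/s.
Δv₂ = |v_t − v_c| = |1.2144 − 2.5588| = 1.344 km/s.

Δv₂ = 1344 m/s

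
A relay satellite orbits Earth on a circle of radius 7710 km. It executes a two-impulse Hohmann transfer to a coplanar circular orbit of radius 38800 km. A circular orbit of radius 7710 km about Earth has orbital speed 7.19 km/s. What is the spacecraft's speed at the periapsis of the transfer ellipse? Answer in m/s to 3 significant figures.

From the circular-orbit relation v² = μ/r at r = 7710 km: μ = v²r = (7.19)² × 7710 = 3.98577×10^5 km³/s².
Semi-major axis of the transfer orbit: a_t = (7710 + 38800)/2 = 23255 km.
At periapsis, r = 7710 km.
Vis-viva: v = √[μ(2/r − 1/a_t)] = √[3.98577×10^5 × (2/7710 − 1/23255)] = 9.287 km/s.

v = 9290 m/s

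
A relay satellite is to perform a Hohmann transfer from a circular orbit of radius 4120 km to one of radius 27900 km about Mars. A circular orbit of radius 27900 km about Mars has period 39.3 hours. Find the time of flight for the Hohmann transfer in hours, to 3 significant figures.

From Kepler's third law T² = 4π²r³/μ at r = 27900 km, T = 39.3 hours = 39.3 × 3600 s = 1.4148×10^5 s: μ = 4π²r³/T² = 42833.4 km³/s².
Transfer-ellipse semi-major axis a_t = (r₁ + r₂)/2 = (4120 + 27900)/2 = 16010 km.
Transfer time t = π√(a_t³/μ) = π√((16010)³ / 42833.4) = 30750 s.
Converting: 30750 s ÷ 3600 s/hour = 8.54 hours.

t = 8.54 hours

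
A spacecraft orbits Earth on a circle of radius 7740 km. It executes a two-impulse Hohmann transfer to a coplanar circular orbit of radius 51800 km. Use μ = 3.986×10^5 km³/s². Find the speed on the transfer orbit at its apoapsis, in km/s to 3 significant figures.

The Hohmann ellipse has a_t = (r₁ + r₂)/2 = 29770 km.
At apoapsis, r = 51800 km.
Vis-viva: v = √[μ(2/r − 1/a_t)] = √[3.986×10^5 × (2/51800 − 1/29770)] = 1.414 km/s.

v = 1.41 km/s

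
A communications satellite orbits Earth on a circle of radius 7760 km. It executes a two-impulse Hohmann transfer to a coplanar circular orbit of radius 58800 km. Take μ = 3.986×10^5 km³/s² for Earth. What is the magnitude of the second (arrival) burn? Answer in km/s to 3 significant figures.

Δv₂ = 1.35 km/s

Transfer-ellipse semi-major axis a_t = (r₁ + r₂)/2 = (7760 + 58800)/2 = 33280 km.
On the circular orbit at r = 58800 km, v_c = √(μ/r) = 2.6036 km/s.
Transfer-orbit speed at the same r (vis-viva, a = a_t): v_t = √[μ(2/r − 1/a_t)] = 1.2572 km/s.
Δv₂ = |v_t − v_c| = |1.2572 − 2.6036| = 1.346 km/s.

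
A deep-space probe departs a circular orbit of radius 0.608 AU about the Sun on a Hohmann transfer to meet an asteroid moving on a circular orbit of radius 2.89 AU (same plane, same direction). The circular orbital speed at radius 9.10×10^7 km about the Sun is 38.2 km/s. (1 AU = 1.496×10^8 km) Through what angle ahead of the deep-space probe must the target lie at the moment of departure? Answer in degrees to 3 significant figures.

From the circular-orbit relation v² = μ/r at r = 9.10×10^7 km: μ = v²r = (38.2)² × 9.10×10^7 = 1.32791×10^11 km³/s².
In km: r₁ = 0.608 × 1.496×10^8 = 9.09568×10^7 km; r₂ = 2.89 × 1.496×10^8 = 4.32344×10^8 km.
Semi-major axis of the transfer orbit: a_t = (9.09568×10^7 + 4.32344×10^8)/2 = 2.616504×10^8 km.
Transfer time t = π√(a_t³/μ) = 3.649×10^7 s.
The target's mean motion on its circular orbit is ω₂ = √(μ/r₂³) = 4.054×10^-8 rad/s.
Angle swept by the target during transfer: ω₂·t = 1.479 rad = 84.74°.
Arrival is 180° from departure on the ellipse, so φ = 180° − 84.74° = 95.3°.

φ = 95.3°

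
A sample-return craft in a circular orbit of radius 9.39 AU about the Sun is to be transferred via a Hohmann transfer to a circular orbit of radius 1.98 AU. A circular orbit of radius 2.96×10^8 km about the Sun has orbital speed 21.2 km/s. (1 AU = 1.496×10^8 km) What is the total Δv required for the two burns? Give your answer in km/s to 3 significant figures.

From the circular-orbit relation v² = μ/r at r = 2.96×10^8 km: μ = v²r = (21.2)² × 2.96×10^8 = 1.33034×10^11 km³/s².
In km: r₁ = 9.39 × 1.496×10^8 = 1.404744×10^9 km; r₂ = 1.98 × 1.496×10^8 = 2.96208×10^8 km.
The Hohmann ellipse has a_t = (r₁ + r₂)/2 = 8.50476×10^8 km.
At r₁ the circular-orbit speed is v₁ = √(μ/r₁) = 9.7316 km/s.
On the transfer ellipse at r₁, v² = μ(2/r − 1/a) gives v_a = √[μ(2/r₁ − 1/a_t)] = 5.7432 km/s.
First burn Δv₁ = |v_a − v₁| = 3.988 km/s.
Circular speed at r₂: v₂ = √(μ/r₂) = 21.1926 km/s.
Transfer-orbit speed at r₂: v_p = √[μ(2/r₂ − 1/a_t)] = 27.2365 km/s.
Second burn Δv₂ = |v₂ − v_p| = 6.044 km/s.
Δv = Δv₁ + Δv₂ = 3.988 + 6.044 = 10.03 km/s.

Δv = 10.0 km/s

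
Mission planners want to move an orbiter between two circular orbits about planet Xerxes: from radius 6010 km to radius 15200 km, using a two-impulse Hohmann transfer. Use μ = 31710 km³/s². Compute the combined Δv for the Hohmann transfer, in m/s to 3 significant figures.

Δv = 810 m/s

The Hohmann ellipse has a_t = (r₁ + r₂)/2 = 10605 km.
At r₁ the circular-orbit speed is v₁ = √(μ/r₁) = 2.297 km/s.
On the transfer ellipse at r₁, vis-viva gives v_p = √[μ(2/r₁ − 1/a_t)] = 2.750 km/s.
First burn Δv₁ = |v_p − v₁| = 0.4530 km/s.
At r₂, v₂ = √(μ/r₂) = 1.444 km/s.
Transfer-orbit speed at r₂: v_a = √[μ(2/r₂ − 1/a_t)] = 1.087 km/s.
Second burn Δv₂ = |v₂ − v_a| = 0.3570 km/s.
Δv = Δv₁ + Δv₂ = 0.4530 + 0.3570 = 0.8100 km/s.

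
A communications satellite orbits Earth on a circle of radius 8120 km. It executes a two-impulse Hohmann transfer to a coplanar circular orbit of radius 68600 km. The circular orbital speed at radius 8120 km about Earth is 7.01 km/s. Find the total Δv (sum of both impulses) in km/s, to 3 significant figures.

Δv = 3.67 km/s

From the circular-orbit relation v² = μ/r at r = 8120 km: μ = v²r = (7.01)² × 8120 = 3.99018×10^5 km³/s².
Semi-major axis of the transfer orbit: a_t = (8120 + 68600)/2 = 38360 km.
Circular speed at r₁: v₁ = √(μ/r₁) = √(3.99018×10^5/8120) = 7.010 km/s.
Transfer-orbit speed at r₁ (vis-viva): v_p = √[μ(2/r₁ − 1/a_t)] = 9.374 km/s.
First burn Δv₁ = |v_p − v₁| = 2.364 km/s.
At r₂, v₂ = √(μ/r₂) = 2.412 km/s.
Transfer-orbit speed at r₂: v_a = √[μ(2/r₂ − 1/a_t)] = 1.110 km/s.
Second burn Δv₂ = |v₂ − v_a| = 1.302 km/s.
Total Δv = Δv₁ + Δv₂ = 3.666 km/s.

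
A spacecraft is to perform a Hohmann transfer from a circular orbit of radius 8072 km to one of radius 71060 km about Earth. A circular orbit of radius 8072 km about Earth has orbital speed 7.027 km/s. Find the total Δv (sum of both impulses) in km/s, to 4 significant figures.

Δv = 3.689 km/s

From the circular-orbit relation v² = μ/r at r = 8072 km: μ = v²r = (7.027)² × 8072 = 3.98585×10^5 km³/s².
Transfer-ellipse semi-major axis a_t = (r₁ + r₂)/2 = (8072 + 71060)/2 = 39566 km.
Circular speed at r₁: v₁ = √(μ/r₁) = √(3.98585×10^5/8072) = 7.027 km/s.
Transfer-orbit speed at r₁ (vis-viva equation): v_p = √[μ(2/r₁ − 1/a_t)] = 9.417 km/s.
First burn Δv₁ = |v_p − v₁| = 2.390 km/s.
At r₂, v₂ = √(μ/r₂) = 2.3684 km/s.
Transfer-orbit speed at r₂: v_a = √[μ(2/r₂ − 1/a_t)] = 1.0697 km/s.
Second burn Δv₂ = |v₂ − v_a| = 1.299 km/s.
Δv = Δv₁ + Δv₂ = 2.390 + 1.299 = 3.689 km/s.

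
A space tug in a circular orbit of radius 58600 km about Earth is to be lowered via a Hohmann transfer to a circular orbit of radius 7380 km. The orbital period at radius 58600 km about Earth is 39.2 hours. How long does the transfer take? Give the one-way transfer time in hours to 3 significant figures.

From Kepler's third law T² = 4π²r³/μ at r = 58600 km, T = 39.2 hours = 39.2 × 3600 s = 1.4112×10^5 s: μ = 4π²r³/T² = 3.98910×10^5 km³/s².
Transfer-ellipse semi-major axis a_t = (r₁ + r₂)/2 = (58600 + 7380)/2 = 32990 km.
Transfer time t = π√(a_t³/μ) = π√((32990)³ / 3.98910×10^5) = 29800 s.
Converting: 29800 s ÷ 3600 s/hour = 8.28 hours.

t = 8.28 hours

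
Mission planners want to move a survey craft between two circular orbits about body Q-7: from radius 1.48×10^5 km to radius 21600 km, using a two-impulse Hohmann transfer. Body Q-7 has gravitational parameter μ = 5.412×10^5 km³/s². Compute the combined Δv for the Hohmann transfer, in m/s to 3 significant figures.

Δv = 2550 m/s

Semi-major axis of the transfer orbit: a_t = (1.480×10^5 + 21600)/2 = 84800 km.
At r₁ the circular-orbit speed is v₁ = √(μ/r₁) = 1.9123 km/s.
Transfer-orbit speed at r₁ (vis-viva equation): v_a = √[μ(2/r₁ − 1/a_t)] = 0.96511 km/s.
First burn Δv₁ = |v_a − v₁| = 0.9472 km/s.
At r₂, v₂ = √(μ/r₂) = 5.006 km/s.
Transfer-orbit speed at r₂: v_p = √[μ(2/r₂ − 1/a_t)] = 6.613 km/s.
Second burn Δv₂ = |v₂ − v_p| = 1.607 km/s.
Δv = Δv₁ + Δv₂ = 0.9472 + 1.607 = 2.554 km/s.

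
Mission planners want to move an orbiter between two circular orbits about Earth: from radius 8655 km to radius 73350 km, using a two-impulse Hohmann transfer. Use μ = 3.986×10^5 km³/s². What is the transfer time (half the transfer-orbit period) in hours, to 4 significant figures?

t = 11.48 hours

Transfer-ellipse semi-major axis a_t = (r₁ + r₂)/2 = (8655 + 73350)/2 = 41002.5 km.
Half the transfer-orbit period gives t = π√(a_t³/μ) = 41314 s.
Converting: 41314 s ÷ 3600 s/hour = 11.48 hours.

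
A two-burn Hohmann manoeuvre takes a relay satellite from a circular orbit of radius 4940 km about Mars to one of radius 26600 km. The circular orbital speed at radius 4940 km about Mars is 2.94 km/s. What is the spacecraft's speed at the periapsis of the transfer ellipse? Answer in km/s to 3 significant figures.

From the circular-orbit relation v² = μ/r at r = 4940 km: μ = v²r = (2.94)² × 4940 = 42699.4 km³/s².
Transfer-ellipse semi-major axis a_t = (r₁ + r₂)/2 = (4940 + 26600)/2 = 15770 km.
The periapsis of the transfer ellipse is at r = 4940 km.
Applying v² = μ(2/r − 1/a_t): v = 3.818 km/s.

v = 3.82 km/s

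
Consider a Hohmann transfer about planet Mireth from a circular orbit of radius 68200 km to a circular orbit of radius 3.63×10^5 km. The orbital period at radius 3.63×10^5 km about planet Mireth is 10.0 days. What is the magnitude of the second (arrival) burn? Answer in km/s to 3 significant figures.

From Kepler's third law T² = 4π²r³/μ at r = 3.63×10^5 km, T = 10.0 days = 10.0 × 86400 s = 8.640×10^5 s: μ = 4π²r³/T² = 2.52960×10^6 km³/s².
Transfer-ellipse semi-major axis a_t = (r₁ + r₂)/2 = (68200 + 3.630×10^5)/2 = 2.156×10^5 km.
Circular speed at r = 3.630×10^5 km: v_c = √(μ/r) = 2.640 km/s.
Vis-viva on the transfer ellipse at r = 3.630×10^5 km gives v_t = √[μ(2/r − 1/a_t)] = 1.485 km/s.
Δv₂ = |v_t − v_c| = |1.485 − 2.640| = 1.155 km/s.

Δv₂ = 1.16 km/s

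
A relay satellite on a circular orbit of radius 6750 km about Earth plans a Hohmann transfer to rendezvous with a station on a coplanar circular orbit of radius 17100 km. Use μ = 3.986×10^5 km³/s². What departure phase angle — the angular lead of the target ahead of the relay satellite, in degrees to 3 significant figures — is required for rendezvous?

Semi-major axis of the transfer orbit: a_t = (6750 + 17100)/2 = 11925 km.
The half-period of the transfer ellipse is t = π√(a_t³/μ) = 6479.9 s.
The target's mean motion on its circular orbit is ω₂ = √(μ/r₂³) = 2.8234×10^-4 rad/s.
Angle swept by the target during transfer: ω₂·t = 1.8295 rad = 104.8°.
The relay satellite traverses 180° on the transfer ellipse, so the target must lead by 180° − 104.8° = 75.2°.

φ = 75.2°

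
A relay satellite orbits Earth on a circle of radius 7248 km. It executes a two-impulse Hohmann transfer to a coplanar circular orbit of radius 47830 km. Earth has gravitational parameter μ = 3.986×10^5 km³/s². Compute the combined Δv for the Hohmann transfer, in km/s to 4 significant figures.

Δv = 3.763 km/s

The Hohmann ellipse has a_t = (r₁ + r₂)/2 = 27539 km.
At r₁ the circular-orbit speed is v₁ = √(μ/r₁) = 7.416 km/s.
Transfer-orbit speed at r₁ (vis-viva equation): v_p = √[μ(2/r₁ − 1/a_t)] = 9.773 km/s.
First burn Δv₁ = |v_p − v₁| = 2.357 km/s.
At r₂, v₂ = √(μ/r₂) = 2.887 km/s.
Transfer-orbit speed at r₂: v_a = √[μ(2/r₂ − 1/a_t)] = 1.481 km/s.
Second burn Δv₂ = |v₂ − v_a| = 1.406 km/s.
Δv = Δv₁ + Δv₂ = 2.357 + 1.406 = 3.763 km/s.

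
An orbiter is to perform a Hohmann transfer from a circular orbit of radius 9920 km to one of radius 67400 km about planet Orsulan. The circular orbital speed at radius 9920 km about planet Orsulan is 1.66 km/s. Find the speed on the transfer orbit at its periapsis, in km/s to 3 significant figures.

v = 2.19 km/s

From the circular-orbit relation v² = μ/r at r = 9920 km: μ = v²r = (1.66)² × 9920 = 27335.6 km³/s².
Semi-major axis of the transfer orbit: a_t = (9920 + 67400)/2 = 38660 km.
At periapsis, r = 9920 km.
From the vis-viva equation, v = √[μ(2/r − 1/a_t)] = 2.192 km/s.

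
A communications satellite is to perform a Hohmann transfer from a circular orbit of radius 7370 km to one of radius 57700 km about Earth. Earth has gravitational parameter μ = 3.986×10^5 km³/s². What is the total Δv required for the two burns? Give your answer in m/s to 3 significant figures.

Δv = 3820 m/s

Semi-major axis of the transfer orbit: a_t = (7370 + 57700)/2 = 32535 km.
At r₁ the circular-orbit speed is v₁ = √(μ/r₁) = 7.354 km/s.
Transfer-orbit speed at r₁ (vis-viva equation): v_p = √[μ(2/r₁ − 1/a_t)] = 9.794 km/s.
First burn Δv₁ = |v_p − v₁| = 2.440 km/s.
At r₂, v₂ = √(μ/r₂) = 2.628 km/s.
Transfer-orbit speed at r₂: v_a = √[μ(2/r₂ − 1/a_t)] = 1.251 km/s.
Second burn Δv₂ = |v₂ − v_a| = 1.377 km/s.
Δv = Δv₁ + Δv₂ = 2.440 + 1.377 = 3.817 km/s.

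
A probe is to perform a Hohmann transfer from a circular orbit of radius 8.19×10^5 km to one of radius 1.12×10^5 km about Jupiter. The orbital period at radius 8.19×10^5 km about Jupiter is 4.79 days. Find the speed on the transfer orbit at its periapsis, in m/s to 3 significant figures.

v = 44600 m/s

From Kepler's third law T² = 4π²r³/μ at r = 8.19×10^5 km, T = 4.79 days = 4.79 × 86400 s = 4.13856×10^5 s: μ = 4π²r³/T² = 1.26623×10^8 km³/s².
The Hohmann ellipse has a_t = (r₁ + r₂)/2 = 4.655×10^5 km.
The periapsis of the transfer ellipse is at r = 1.120×10^5 km.
Vis-viva: v = √[μ(2/r − 1/a_t)] = √[1.26623×10^8 × (2/1.120×10^5 − 1/4.655×10^5)] = 44.60 km/s.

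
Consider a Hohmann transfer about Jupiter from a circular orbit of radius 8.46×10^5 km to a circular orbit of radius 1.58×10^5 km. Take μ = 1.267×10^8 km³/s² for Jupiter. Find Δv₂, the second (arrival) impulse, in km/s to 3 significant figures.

Semi-major axis of the transfer orbit: a_t = (8.460×10^5 + 1.580×10^5)/2 = 5.020×10^5 km.
Circular speed at r = 1.580×10^5 km: v_c = √(μ/r) = 28.3178 km/s.
Transfer-orbit speed at the same r (vis-viva, a = a_t): v_t = √[μ(2/r − 1/a_t)] = 36.7615 km/s.
Δv₂ = |v_t − v_c| = |36.7615 − 28.3178| = 8.444 km/s.

Δv₂ = 8.44 km/s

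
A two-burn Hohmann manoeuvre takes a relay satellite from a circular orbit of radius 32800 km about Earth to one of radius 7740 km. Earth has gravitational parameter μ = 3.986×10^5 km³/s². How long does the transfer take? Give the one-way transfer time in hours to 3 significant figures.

Semi-major axis of the transfer orbit: a_t = (32800 + 7740)/2 = 20270 km.
Half the transfer-orbit period gives t = π√(a_t³/μ) = 14360 s.
Converting: 14360 s ÷ 3600 s/hour = 3.99 hours.

t = 3.99 hours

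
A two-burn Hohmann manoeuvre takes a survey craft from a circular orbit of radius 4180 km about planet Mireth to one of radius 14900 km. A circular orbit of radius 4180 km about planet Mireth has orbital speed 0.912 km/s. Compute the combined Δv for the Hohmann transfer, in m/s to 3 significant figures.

From the circular-orbit relation v² = μ/r at r = 4180 km: μ = v²r = (0.912)² × 4180 = 3476.69 km³/s².
The Hohmann ellipse has a_t = (r₁ + r₂)/2 = 9540 km.
Circular speed at r₁: v₁ = √(μ/r₁) = √(3476.69/4180) = 0.91200 km/s.
Transfer-orbit speed at r₁ (vis-viva equation): v_p = √[μ(2/r₁ − 1/a_t)] = 1.1398 km/s.
First burn Δv₁ = |v_p − v₁| = 0.2278 km/s.
Circular speed at r₂: v₂ = √(μ/r₂) = 0.4830 km/s.
Transfer-orbit speed at r₂: v_a = √[μ(2/r₂ − 1/a_t)] = 0.3197 km/s.
Second burn Δv₂ = |v₂ − v_a| = 0.1633 km/s.
Δv = Δv₁ + Δv₂ = 0.2278 + 0.1633 = 0.3911 km/s.

Δv = 391 m/s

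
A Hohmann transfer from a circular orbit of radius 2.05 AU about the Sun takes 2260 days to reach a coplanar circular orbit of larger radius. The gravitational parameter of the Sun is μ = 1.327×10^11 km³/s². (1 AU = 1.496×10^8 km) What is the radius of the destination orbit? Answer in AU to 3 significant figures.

In km: r₁ = 2.05 × 1.496×10^8 = 3.0668×10^8 km.
Transfer time t = 2260 days = 1.95264×10^8 s, and t = π√(a_t³/μ).
So a_t = (μ t²/π²)^(1/3) = (1.327×10^11 × (1.95264×10^8)² / π²)^(1/3) = 8.0034×10^8 km.
Since a_t = (r₁ + r₂)/2, r₂ = 2a_t − r₁ = 2×8.0034×10^8 − 3.0668×10^8 = 1.294×10^9 km.
In AU: r₂ = 1.294×10^9 / 1.496×10^8 = 8.65 AU.

r₂ = 8.65 AU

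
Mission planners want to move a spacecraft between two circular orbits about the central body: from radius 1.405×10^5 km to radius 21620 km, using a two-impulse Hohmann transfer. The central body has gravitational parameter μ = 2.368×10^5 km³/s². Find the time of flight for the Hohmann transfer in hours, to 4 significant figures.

The Hohmann ellipse has a_t = (r₁ + r₂)/2 = 81060 km.
By Kepler's third law the transfer-orbit period is T = 2π√(a_t³/μ), so t = T/2 = 1.490×10^5 s.
Converting: 1.490×10^5 s ÷ 3600 s/hour = 41.39 hours.

t = 41.39 hours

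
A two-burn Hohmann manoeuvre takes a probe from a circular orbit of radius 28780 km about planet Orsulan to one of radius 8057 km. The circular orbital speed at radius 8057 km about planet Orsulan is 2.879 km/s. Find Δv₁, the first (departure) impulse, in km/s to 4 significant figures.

From the circular-orbit relation v² = μ/r at r = 8057 km: μ = v²r = (2.879)² × 8057 = 66781.6 km³/s².
Transfer-ellipse semi-major axis a_t = (r₁ + r₂)/2 = (28780 + 8057)/2 = 18418.5 km.
On the circular orbit at r = 28780 km, v_c = √(μ/r) = 1.5233 km/s.
Vis-viva on the transfer ellipse at r = 28780 km gives v_t = √[μ(2/r − 1/a_t)] = 1.0075 km/s.
Δv₁ = |v_t − v_c| = |1.0075 − 1.5233| = 0.5158 km/s.

Δv₁ = 0.5158 km/s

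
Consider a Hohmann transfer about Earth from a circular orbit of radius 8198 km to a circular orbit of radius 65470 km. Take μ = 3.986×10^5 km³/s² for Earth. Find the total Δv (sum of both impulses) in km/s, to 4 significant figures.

Δv = 3.627 km/s

Transfer-ellipse semi-major axis a_t = (r₁ + r₂)/2 = (8198 + 65470)/2 = 36834 km.
At r₁ the circular-orbit speed is v₁ = √(μ/r₁) = 6.9729 km/s.
Transfer-orbit speed at r₁ (vis-viva equation): v_p = √[μ(2/r₁ − 1/a_t)] = 9.2963 km/s.
First burn Δv₁ = |v_p − v₁| = 2.3234 km/s.
At r₂, v₂ = √(μ/r₂) = 2.46744 km/s.
Transfer-orbit speed at r₂: v_a = √[μ(2/r₂ − 1/a_t)] = 1.16406 km/s.
Second burn Δv₂ = |v₂ − v_a| = 1.3034 km/s.
Δv = Δv₁ + Δv₂ = 2.3234 + 1.3034 = 3.627 km/s.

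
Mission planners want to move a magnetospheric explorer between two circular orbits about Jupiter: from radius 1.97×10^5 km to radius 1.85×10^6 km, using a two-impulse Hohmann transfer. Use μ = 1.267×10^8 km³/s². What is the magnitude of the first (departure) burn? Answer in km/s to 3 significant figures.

Δv₁ = 8.74 km/s

The Hohmann ellipse has a_t = (r₁ + r₂)/2 = 1.0235×10^6 km.
On the circular orbit at r = 1.970×10^5 km, v_c = √(μ/r) = 25.3603 km/s.
Transfer-orbit speed at the same r (vis-viva, a = a_t): v_t = √[μ(2/r − 1/a_t)] = 34.0955 km/s.
Δv₁ = |v_t − v_c| = |34.0955 − 25.3603| = 8.735 km/s.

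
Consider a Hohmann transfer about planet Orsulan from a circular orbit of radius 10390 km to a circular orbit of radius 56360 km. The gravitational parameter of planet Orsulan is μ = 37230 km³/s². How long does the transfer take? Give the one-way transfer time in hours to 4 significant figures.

Semi-major axis of the transfer orbit: a_t = (10390 + 56360)/2 = 33375 km.
By Kepler's third law the transfer-orbit period is T = 2π√(a_t³/μ), so t = T/2 = 99274 s.
Converting: 99274 s ÷ 3600 s/hour = 27.58 hours.

t = 27.58 hours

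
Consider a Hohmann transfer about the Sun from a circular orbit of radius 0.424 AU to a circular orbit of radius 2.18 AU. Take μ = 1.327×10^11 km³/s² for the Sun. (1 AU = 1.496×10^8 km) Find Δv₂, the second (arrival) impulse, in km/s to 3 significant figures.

Δv₂ = 8.66 km/s

In km: r₁ = 0.424 × 1.496×10^8 = 6.34304×10^7 km; r₂ = 2.18 × 1.496×10^8 = 3.26128×10^8 km.
Semi-major axis of the transfer orbit: a_t = (6.34304×10^7 + 3.26128×10^8)/2 = 1.947792×10^8 km.
On the circular orbit at r = 3.26128×10^8 km, v_c = √(μ/r) = 20.17 km/s.
Vis-viva on the transfer ellipse at r = 3.26128×10^8 km gives v_t = √[μ(2/r − 1/a_t)] = 11.51 km/s.
Δv₂ = |v_t − v_c| = |11.51 − 20.17| = 8.660 km/s.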